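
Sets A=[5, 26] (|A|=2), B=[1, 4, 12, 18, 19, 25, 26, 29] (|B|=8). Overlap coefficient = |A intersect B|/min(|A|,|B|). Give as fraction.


A intersect B = [26]
|A intersect B| = 1
min(|A|, |B|) = min(2, 8) = 2
Overlap = 1 / 2 = 1/2

1/2


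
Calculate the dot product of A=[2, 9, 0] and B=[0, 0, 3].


Dot product = sum of element-wise products
A[0]*B[0] = 2*0 = 0
A[1]*B[1] = 9*0 = 0
A[2]*B[2] = 0*3 = 0
Sum = 0 + 0 + 0 = 0

0


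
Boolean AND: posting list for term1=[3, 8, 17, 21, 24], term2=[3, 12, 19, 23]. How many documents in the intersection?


Boolean AND: find intersection of posting lists
term1 docs: [3, 8, 17, 21, 24]
term2 docs: [3, 12, 19, 23]
Intersection: [3]
|intersection| = 1

1


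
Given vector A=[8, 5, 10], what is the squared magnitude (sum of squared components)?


|A|^2 = sum of squared components
A[0]^2 = 8^2 = 64
A[1]^2 = 5^2 = 25
A[2]^2 = 10^2 = 100
Sum = 64 + 25 + 100 = 189

189


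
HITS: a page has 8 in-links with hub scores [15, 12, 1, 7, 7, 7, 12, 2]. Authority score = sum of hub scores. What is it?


Authority = sum of hub scores of in-linkers
In-link 1: hub score = 15
In-link 2: hub score = 12
In-link 3: hub score = 1
In-link 4: hub score = 7
In-link 5: hub score = 7
In-link 6: hub score = 7
In-link 7: hub score = 12
In-link 8: hub score = 2
Authority = 15 + 12 + 1 + 7 + 7 + 7 + 12 + 2 = 63

63


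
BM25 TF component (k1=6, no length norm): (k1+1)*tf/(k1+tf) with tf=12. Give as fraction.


BM25 TF component = (k1+1)*tf / (k1+tf)
k1 = 6, tf = 12
Numerator = (6+1)*12 = 84
Denominator = 6 + 12 = 18
= 84/18 = 14/3

14/3


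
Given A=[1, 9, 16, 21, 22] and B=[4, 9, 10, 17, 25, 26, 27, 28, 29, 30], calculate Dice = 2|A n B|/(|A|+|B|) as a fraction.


A intersect B = [9]
|A intersect B| = 1
|A| = 5, |B| = 10
Dice = 2*1 / (5+10)
= 2 / 15 = 2/15

2/15


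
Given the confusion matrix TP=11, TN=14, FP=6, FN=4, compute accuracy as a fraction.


Accuracy = (TP + TN) / (TP + TN + FP + FN)
TP + TN = 11 + 14 = 25
Total = 11 + 14 + 6 + 4 = 35
Accuracy = 25 / 35 = 5/7

5/7


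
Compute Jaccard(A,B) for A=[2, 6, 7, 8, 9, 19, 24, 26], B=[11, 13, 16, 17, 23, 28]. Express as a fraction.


A intersect B = []
|A intersect B| = 0
A union B = [2, 6, 7, 8, 9, 11, 13, 16, 17, 19, 23, 24, 26, 28]
|A union B| = 14
Jaccard = 0/14 = 0

0


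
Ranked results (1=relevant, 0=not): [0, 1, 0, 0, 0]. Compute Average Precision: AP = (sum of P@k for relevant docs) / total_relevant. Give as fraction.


Computing P@k for each relevant position:
Position 1: not relevant
Position 2: relevant, P@2 = 1/2 = 1/2
Position 3: not relevant
Position 4: not relevant
Position 5: not relevant
Sum of P@k = 1/2 = 1/2
AP = 1/2 / 1 = 1/2

1/2


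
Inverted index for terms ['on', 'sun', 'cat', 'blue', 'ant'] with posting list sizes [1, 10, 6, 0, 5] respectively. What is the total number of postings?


Summing posting list sizes:
'on': 1 postings
'sun': 10 postings
'cat': 6 postings
'blue': 0 postings
'ant': 5 postings
Total = 1 + 10 + 6 + 0 + 5 = 22

22


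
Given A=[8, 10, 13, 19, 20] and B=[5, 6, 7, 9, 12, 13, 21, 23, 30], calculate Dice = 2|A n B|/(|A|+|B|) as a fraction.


A intersect B = [13]
|A intersect B| = 1
|A| = 5, |B| = 9
Dice = 2*1 / (5+9)
= 2 / 14 = 1/7

1/7


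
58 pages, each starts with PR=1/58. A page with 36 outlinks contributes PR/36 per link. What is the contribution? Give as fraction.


Initial PR = 1/58 = 1/58
Outlinks = 36
Contribution per link = PR / outlinks
= 1/58 / 36
= 1/2088

1/2088


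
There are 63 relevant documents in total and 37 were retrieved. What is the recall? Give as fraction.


Recall = retrieved_relevant / total_relevant
= 37 / 63
= 37 / (37 + 26)
= 37/63

37/63


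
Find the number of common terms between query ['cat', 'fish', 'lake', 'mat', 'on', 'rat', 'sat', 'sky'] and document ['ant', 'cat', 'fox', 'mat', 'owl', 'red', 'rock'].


Query terms: ['cat', 'fish', 'lake', 'mat', 'on', 'rat', 'sat', 'sky']
Document terms: ['ant', 'cat', 'fox', 'mat', 'owl', 'red', 'rock']
Common terms: ['cat', 'mat']
Overlap count = 2

2


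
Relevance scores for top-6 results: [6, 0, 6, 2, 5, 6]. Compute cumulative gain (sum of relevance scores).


Cumulative Gain = sum of relevance scores
Position 1: rel=6, running sum=6
Position 2: rel=0, running sum=6
Position 3: rel=6, running sum=12
Position 4: rel=2, running sum=14
Position 5: rel=5, running sum=19
Position 6: rel=6, running sum=25
CG = 25

25


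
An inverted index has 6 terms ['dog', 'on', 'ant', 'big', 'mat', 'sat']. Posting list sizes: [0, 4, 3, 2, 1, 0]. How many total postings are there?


Summing posting list sizes:
'dog': 0 postings
'on': 4 postings
'ant': 3 postings
'big': 2 postings
'mat': 1 postings
'sat': 0 postings
Total = 0 + 4 + 3 + 2 + 1 + 0 = 10

10


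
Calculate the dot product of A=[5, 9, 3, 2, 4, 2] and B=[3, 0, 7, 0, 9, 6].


Dot product = sum of element-wise products
A[0]*B[0] = 5*3 = 15
A[1]*B[1] = 9*0 = 0
A[2]*B[2] = 3*7 = 21
A[3]*B[3] = 2*0 = 0
A[4]*B[4] = 4*9 = 36
A[5]*B[5] = 2*6 = 12
Sum = 15 + 0 + 21 + 0 + 36 + 12 = 84

84


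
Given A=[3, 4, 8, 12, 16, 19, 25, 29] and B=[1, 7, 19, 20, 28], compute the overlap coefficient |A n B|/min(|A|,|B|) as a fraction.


A intersect B = [19]
|A intersect B| = 1
min(|A|, |B|) = min(8, 5) = 5
Overlap = 1 / 5 = 1/5

1/5


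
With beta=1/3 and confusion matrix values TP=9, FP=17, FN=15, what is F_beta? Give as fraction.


P = TP/(TP+FP) = 9/26 = 9/26
R = TP/(TP+FN) = 9/24 = 3/8
beta^2 = 1/3^2 = 1/9
(1 + beta^2) = 10/9
Numerator = (1+beta^2)*P*R = 15/104
Denominator = beta^2*P + R = 1/26 + 3/8 = 43/104
F_beta = 15/43

15/43


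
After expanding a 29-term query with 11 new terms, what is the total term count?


Original terms: 29
Expansion terms: 11
Total = 29 + 11 = 40

40


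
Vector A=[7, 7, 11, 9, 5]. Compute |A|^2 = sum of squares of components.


|A|^2 = sum of squared components
A[0]^2 = 7^2 = 49
A[1]^2 = 7^2 = 49
A[2]^2 = 11^2 = 121
A[3]^2 = 9^2 = 81
A[4]^2 = 5^2 = 25
Sum = 49 + 49 + 121 + 81 + 25 = 325

325


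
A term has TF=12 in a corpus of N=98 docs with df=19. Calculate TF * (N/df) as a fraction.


TF * (N/df)
= 12 * (98/19)
= 12 * 98/19
= 1176/19

1176/19


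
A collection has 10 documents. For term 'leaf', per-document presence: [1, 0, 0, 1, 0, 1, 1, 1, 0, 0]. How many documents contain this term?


Checking each document for 'leaf':
Doc 1: present
Doc 2: absent
Doc 3: absent
Doc 4: present
Doc 5: absent
Doc 6: present
Doc 7: present
Doc 8: present
Doc 9: absent
Doc 10: absent
df = sum of presences = 1 + 0 + 0 + 1 + 0 + 1 + 1 + 1 + 0 + 0 = 5

5


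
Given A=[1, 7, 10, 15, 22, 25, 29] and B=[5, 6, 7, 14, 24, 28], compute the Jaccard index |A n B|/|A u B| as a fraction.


A intersect B = [7]
|A intersect B| = 1
A union B = [1, 5, 6, 7, 10, 14, 15, 22, 24, 25, 28, 29]
|A union B| = 12
Jaccard = 1/12 = 1/12

1/12


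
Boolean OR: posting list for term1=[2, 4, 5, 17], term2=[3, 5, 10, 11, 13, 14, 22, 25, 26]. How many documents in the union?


Boolean OR: find union of posting lists
term1 docs: [2, 4, 5, 17]
term2 docs: [3, 5, 10, 11, 13, 14, 22, 25, 26]
Union: [2, 3, 4, 5, 10, 11, 13, 14, 17, 22, 25, 26]
|union| = 12

12


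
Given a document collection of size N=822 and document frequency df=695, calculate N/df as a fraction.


IDF ratio = N / df
= 822 / 695
= 822/695

822/695


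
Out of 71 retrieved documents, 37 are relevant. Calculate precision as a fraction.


Precision = relevant_retrieved / total_retrieved
= 37 / 71
= 37 / (37 + 34)
= 37/71

37/71


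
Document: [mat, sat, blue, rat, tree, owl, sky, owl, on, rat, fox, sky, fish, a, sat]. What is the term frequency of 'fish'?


Document has 15 words
Scanning for 'fish':
Found at positions: [12]
Count = 1

1


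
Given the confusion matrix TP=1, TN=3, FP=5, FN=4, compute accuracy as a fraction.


Accuracy = (TP + TN) / (TP + TN + FP + FN)
TP + TN = 1 + 3 = 4
Total = 1 + 3 + 5 + 4 = 13
Accuracy = 4 / 13 = 4/13

4/13


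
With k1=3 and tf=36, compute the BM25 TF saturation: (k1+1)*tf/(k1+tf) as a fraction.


BM25 TF component = (k1+1)*tf / (k1+tf)
k1 = 3, tf = 36
Numerator = (3+1)*36 = 144
Denominator = 3 + 36 = 39
= 144/39 = 48/13

48/13


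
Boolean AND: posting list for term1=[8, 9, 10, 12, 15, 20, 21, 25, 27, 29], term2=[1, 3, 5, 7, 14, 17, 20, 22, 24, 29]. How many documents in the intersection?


Boolean AND: find intersection of posting lists
term1 docs: [8, 9, 10, 12, 15, 20, 21, 25, 27, 29]
term2 docs: [1, 3, 5, 7, 14, 17, 20, 22, 24, 29]
Intersection: [20, 29]
|intersection| = 2

2


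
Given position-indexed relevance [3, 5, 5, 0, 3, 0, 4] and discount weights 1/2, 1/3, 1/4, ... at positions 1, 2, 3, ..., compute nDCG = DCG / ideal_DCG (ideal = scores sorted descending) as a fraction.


Position discount weights w_i = 1/(i+1) for i=1..7:
Weights = [1/2, 1/3, 1/4, 1/5, 1/6, 1/7, 1/8]
Actual relevance: [3, 5, 5, 0, 3, 0, 4]
DCG = 3/2 + 5/3 + 5/4 + 0/5 + 3/6 + 0/7 + 4/8 = 65/12
Ideal relevance (sorted desc): [5, 5, 4, 3, 3, 0, 0]
Ideal DCG = 5/2 + 5/3 + 4/4 + 3/5 + 3/6 + 0/7 + 0/8 = 94/15
nDCG = DCG / ideal_DCG = 65/12 / 94/15 = 325/376

325/376


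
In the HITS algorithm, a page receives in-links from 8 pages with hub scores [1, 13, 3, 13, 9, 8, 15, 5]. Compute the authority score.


Authority = sum of hub scores of in-linkers
In-link 1: hub score = 1
In-link 2: hub score = 13
In-link 3: hub score = 3
In-link 4: hub score = 13
In-link 5: hub score = 9
In-link 6: hub score = 8
In-link 7: hub score = 15
In-link 8: hub score = 5
Authority = 1 + 13 + 3 + 13 + 9 + 8 + 15 + 5 = 67

67


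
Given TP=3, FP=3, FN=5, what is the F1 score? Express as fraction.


F1 = 2 * P * R / (P + R)
P = TP/(TP+FP) = 3/6 = 1/2
R = TP/(TP+FN) = 3/8 = 3/8
2 * P * R = 2 * 1/2 * 3/8 = 3/8
P + R = 1/2 + 3/8 = 7/8
F1 = 3/8 / 7/8 = 3/7

3/7


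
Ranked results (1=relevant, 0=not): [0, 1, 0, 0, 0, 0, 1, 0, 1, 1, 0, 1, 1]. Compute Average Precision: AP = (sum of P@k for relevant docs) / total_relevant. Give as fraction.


Computing P@k for each relevant position:
Position 1: not relevant
Position 2: relevant, P@2 = 1/2 = 1/2
Position 3: not relevant
Position 4: not relevant
Position 5: not relevant
Position 6: not relevant
Position 7: relevant, P@7 = 2/7 = 2/7
Position 8: not relevant
Position 9: relevant, P@9 = 3/9 = 1/3
Position 10: relevant, P@10 = 4/10 = 2/5
Position 11: not relevant
Position 12: relevant, P@12 = 5/12 = 5/12
Position 13: relevant, P@13 = 6/13 = 6/13
Sum of P@k = 1/2 + 2/7 + 1/3 + 2/5 + 5/12 + 6/13 = 4363/1820
AP = 4363/1820 / 6 = 4363/10920

4363/10920


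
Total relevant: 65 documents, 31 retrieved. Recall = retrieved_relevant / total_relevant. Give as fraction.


Recall = retrieved_relevant / total_relevant
= 31 / 65
= 31 / (31 + 34)
= 31/65

31/65


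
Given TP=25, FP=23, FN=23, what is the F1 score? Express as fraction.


F1 = 2 * P * R / (P + R)
P = TP/(TP+FP) = 25/48 = 25/48
R = TP/(TP+FN) = 25/48 = 25/48
2 * P * R = 2 * 25/48 * 25/48 = 625/1152
P + R = 25/48 + 25/48 = 25/24
F1 = 625/1152 / 25/24 = 25/48

25/48


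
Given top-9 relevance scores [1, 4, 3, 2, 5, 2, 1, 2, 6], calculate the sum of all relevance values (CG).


Cumulative Gain = sum of relevance scores
Position 1: rel=1, running sum=1
Position 2: rel=4, running sum=5
Position 3: rel=3, running sum=8
Position 4: rel=2, running sum=10
Position 5: rel=5, running sum=15
Position 6: rel=2, running sum=17
Position 7: rel=1, running sum=18
Position 8: rel=2, running sum=20
Position 9: rel=6, running sum=26
CG = 26

26


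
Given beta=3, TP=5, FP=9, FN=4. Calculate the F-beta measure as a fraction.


P = TP/(TP+FP) = 5/14 = 5/14
R = TP/(TP+FN) = 5/9 = 5/9
beta^2 = 3^2 = 9
(1 + beta^2) = 10
Numerator = (1+beta^2)*P*R = 125/63
Denominator = beta^2*P + R = 45/14 + 5/9 = 475/126
F_beta = 10/19

10/19


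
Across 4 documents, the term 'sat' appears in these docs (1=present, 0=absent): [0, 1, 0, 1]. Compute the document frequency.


Checking each document for 'sat':
Doc 1: absent
Doc 2: present
Doc 3: absent
Doc 4: present
df = sum of presences = 0 + 1 + 0 + 1 = 2

2


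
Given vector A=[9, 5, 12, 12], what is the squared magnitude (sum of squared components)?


|A|^2 = sum of squared components
A[0]^2 = 9^2 = 81
A[1]^2 = 5^2 = 25
A[2]^2 = 12^2 = 144
A[3]^2 = 12^2 = 144
Sum = 81 + 25 + 144 + 144 = 394

394


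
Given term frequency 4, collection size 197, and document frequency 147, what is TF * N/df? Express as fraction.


TF * (N/df)
= 4 * (197/147)
= 4 * 197/147
= 788/147

788/147


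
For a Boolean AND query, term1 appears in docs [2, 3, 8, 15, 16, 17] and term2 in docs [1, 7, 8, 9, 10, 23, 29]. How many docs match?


Boolean AND: find intersection of posting lists
term1 docs: [2, 3, 8, 15, 16, 17]
term2 docs: [1, 7, 8, 9, 10, 23, 29]
Intersection: [8]
|intersection| = 1

1


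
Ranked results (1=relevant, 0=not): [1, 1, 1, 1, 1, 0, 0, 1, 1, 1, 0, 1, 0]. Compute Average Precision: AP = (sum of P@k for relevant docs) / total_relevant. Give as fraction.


Computing P@k for each relevant position:
Position 1: relevant, P@1 = 1/1 = 1
Position 2: relevant, P@2 = 2/2 = 1
Position 3: relevant, P@3 = 3/3 = 1
Position 4: relevant, P@4 = 4/4 = 1
Position 5: relevant, P@5 = 5/5 = 1
Position 6: not relevant
Position 7: not relevant
Position 8: relevant, P@8 = 6/8 = 3/4
Position 9: relevant, P@9 = 7/9 = 7/9
Position 10: relevant, P@10 = 8/10 = 4/5
Position 11: not relevant
Position 12: relevant, P@12 = 9/12 = 3/4
Position 13: not relevant
Sum of P@k = 1 + 1 + 1 + 1 + 1 + 3/4 + 7/9 + 4/5 + 3/4 = 727/90
AP = 727/90 / 9 = 727/810

727/810


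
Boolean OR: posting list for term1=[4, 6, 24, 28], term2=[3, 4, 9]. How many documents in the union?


Boolean OR: find union of posting lists
term1 docs: [4, 6, 24, 28]
term2 docs: [3, 4, 9]
Union: [3, 4, 6, 9, 24, 28]
|union| = 6

6


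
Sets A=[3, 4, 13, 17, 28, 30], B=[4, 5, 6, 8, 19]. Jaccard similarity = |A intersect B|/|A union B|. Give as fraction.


A intersect B = [4]
|A intersect B| = 1
A union B = [3, 4, 5, 6, 8, 13, 17, 19, 28, 30]
|A union B| = 10
Jaccard = 1/10 = 1/10

1/10


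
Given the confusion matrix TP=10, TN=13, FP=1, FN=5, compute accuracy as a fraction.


Accuracy = (TP + TN) / (TP + TN + FP + FN)
TP + TN = 10 + 13 = 23
Total = 10 + 13 + 1 + 5 = 29
Accuracy = 23 / 29 = 23/29

23/29


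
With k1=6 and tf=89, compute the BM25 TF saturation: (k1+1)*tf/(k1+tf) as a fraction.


BM25 TF component = (k1+1)*tf / (k1+tf)
k1 = 6, tf = 89
Numerator = (6+1)*89 = 623
Denominator = 6 + 89 = 95
= 623/95 = 623/95

623/95


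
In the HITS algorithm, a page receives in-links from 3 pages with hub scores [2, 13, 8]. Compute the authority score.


Authority = sum of hub scores of in-linkers
In-link 1: hub score = 2
In-link 2: hub score = 13
In-link 3: hub score = 8
Authority = 2 + 13 + 8 = 23

23


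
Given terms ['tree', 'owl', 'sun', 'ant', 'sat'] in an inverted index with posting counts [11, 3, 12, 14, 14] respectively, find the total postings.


Summing posting list sizes:
'tree': 11 postings
'owl': 3 postings
'sun': 12 postings
'ant': 14 postings
'sat': 14 postings
Total = 11 + 3 + 12 + 14 + 14 = 54

54


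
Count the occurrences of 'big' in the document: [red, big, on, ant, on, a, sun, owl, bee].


Document has 9 words
Scanning for 'big':
Found at positions: [1]
Count = 1

1


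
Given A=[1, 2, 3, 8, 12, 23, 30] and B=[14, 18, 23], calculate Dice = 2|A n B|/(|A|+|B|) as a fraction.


A intersect B = [23]
|A intersect B| = 1
|A| = 7, |B| = 3
Dice = 2*1 / (7+3)
= 2 / 10 = 1/5

1/5


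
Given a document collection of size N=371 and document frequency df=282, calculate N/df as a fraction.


IDF ratio = N / df
= 371 / 282
= 371/282

371/282


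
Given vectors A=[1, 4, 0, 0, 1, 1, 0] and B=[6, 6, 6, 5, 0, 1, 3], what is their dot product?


Dot product = sum of element-wise products
A[0]*B[0] = 1*6 = 6
A[1]*B[1] = 4*6 = 24
A[2]*B[2] = 0*6 = 0
A[3]*B[3] = 0*5 = 0
A[4]*B[4] = 1*0 = 0
A[5]*B[5] = 1*1 = 1
A[6]*B[6] = 0*3 = 0
Sum = 6 + 24 + 0 + 0 + 0 + 1 + 0 = 31

31


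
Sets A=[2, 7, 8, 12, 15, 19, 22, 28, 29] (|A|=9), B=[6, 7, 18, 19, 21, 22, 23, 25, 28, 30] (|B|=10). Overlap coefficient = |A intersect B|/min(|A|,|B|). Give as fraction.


A intersect B = [7, 19, 22, 28]
|A intersect B| = 4
min(|A|, |B|) = min(9, 10) = 9
Overlap = 4 / 9 = 4/9

4/9


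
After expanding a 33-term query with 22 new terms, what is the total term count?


Original terms: 33
Expansion terms: 22
Total = 33 + 22 = 55

55


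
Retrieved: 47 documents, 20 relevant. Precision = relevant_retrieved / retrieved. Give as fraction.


Precision = relevant_retrieved / total_retrieved
= 20 / 47
= 20 / (20 + 27)
= 20/47

20/47


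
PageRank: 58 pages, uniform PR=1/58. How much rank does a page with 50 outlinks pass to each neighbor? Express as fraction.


Initial PR = 1/58 = 1/58
Outlinks = 50
Contribution per link = PR / outlinks
= 1/58 / 50
= 1/2900

1/2900


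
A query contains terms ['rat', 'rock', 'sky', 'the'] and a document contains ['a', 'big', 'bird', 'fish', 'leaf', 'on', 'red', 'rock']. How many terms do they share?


Query terms: ['rat', 'rock', 'sky', 'the']
Document terms: ['a', 'big', 'bird', 'fish', 'leaf', 'on', 'red', 'rock']
Common terms: ['rock']
Overlap count = 1

1


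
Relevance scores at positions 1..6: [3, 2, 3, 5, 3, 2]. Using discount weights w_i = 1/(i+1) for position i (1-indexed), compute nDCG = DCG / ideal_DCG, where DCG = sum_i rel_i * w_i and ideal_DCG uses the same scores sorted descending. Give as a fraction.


Position discount weights w_i = 1/(i+1) for i=1..6:
Weights = [1/2, 1/3, 1/4, 1/5, 1/6, 1/7]
Actual relevance: [3, 2, 3, 5, 3, 2]
DCG = 3/2 + 2/3 + 3/4 + 5/5 + 3/6 + 2/7 = 395/84
Ideal relevance (sorted desc): [5, 3, 3, 3, 2, 2]
Ideal DCG = 5/2 + 3/3 + 3/4 + 3/5 + 2/6 + 2/7 = 2297/420
nDCG = DCG / ideal_DCG = 395/84 / 2297/420 = 1975/2297

1975/2297


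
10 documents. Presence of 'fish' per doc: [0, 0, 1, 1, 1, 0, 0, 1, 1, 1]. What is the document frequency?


Checking each document for 'fish':
Doc 1: absent
Doc 2: absent
Doc 3: present
Doc 4: present
Doc 5: present
Doc 6: absent
Doc 7: absent
Doc 8: present
Doc 9: present
Doc 10: present
df = sum of presences = 0 + 0 + 1 + 1 + 1 + 0 + 0 + 1 + 1 + 1 = 6

6


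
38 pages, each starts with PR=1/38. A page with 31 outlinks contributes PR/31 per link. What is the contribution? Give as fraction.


Initial PR = 1/38 = 1/38
Outlinks = 31
Contribution per link = PR / outlinks
= 1/38 / 31
= 1/1178

1/1178


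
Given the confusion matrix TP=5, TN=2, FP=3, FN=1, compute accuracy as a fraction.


Accuracy = (TP + TN) / (TP + TN + FP + FN)
TP + TN = 5 + 2 = 7
Total = 5 + 2 + 3 + 1 = 11
Accuracy = 7 / 11 = 7/11

7/11


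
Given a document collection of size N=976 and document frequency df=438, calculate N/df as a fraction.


IDF ratio = N / df
= 976 / 438
= 488/219

488/219


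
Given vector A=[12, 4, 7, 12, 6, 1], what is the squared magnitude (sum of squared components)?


|A|^2 = sum of squared components
A[0]^2 = 12^2 = 144
A[1]^2 = 4^2 = 16
A[2]^2 = 7^2 = 49
A[3]^2 = 12^2 = 144
A[4]^2 = 6^2 = 36
A[5]^2 = 1^2 = 1
Sum = 144 + 16 + 49 + 144 + 36 + 1 = 390

390


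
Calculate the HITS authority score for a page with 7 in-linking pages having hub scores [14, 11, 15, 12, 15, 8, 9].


Authority = sum of hub scores of in-linkers
In-link 1: hub score = 14
In-link 2: hub score = 11
In-link 3: hub score = 15
In-link 4: hub score = 12
In-link 5: hub score = 15
In-link 6: hub score = 8
In-link 7: hub score = 9
Authority = 14 + 11 + 15 + 12 + 15 + 8 + 9 = 84

84


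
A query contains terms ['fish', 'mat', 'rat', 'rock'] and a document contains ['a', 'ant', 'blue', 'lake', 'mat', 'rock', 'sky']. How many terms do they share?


Query terms: ['fish', 'mat', 'rat', 'rock']
Document terms: ['a', 'ant', 'blue', 'lake', 'mat', 'rock', 'sky']
Common terms: ['mat', 'rock']
Overlap count = 2

2


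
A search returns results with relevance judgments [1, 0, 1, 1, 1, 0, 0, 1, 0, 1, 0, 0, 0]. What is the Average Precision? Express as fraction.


Computing P@k for each relevant position:
Position 1: relevant, P@1 = 1/1 = 1
Position 2: not relevant
Position 3: relevant, P@3 = 2/3 = 2/3
Position 4: relevant, P@4 = 3/4 = 3/4
Position 5: relevant, P@5 = 4/5 = 4/5
Position 6: not relevant
Position 7: not relevant
Position 8: relevant, P@8 = 5/8 = 5/8
Position 9: not relevant
Position 10: relevant, P@10 = 6/10 = 3/5
Position 11: not relevant
Position 12: not relevant
Position 13: not relevant
Sum of P@k = 1 + 2/3 + 3/4 + 4/5 + 5/8 + 3/5 = 533/120
AP = 533/120 / 6 = 533/720

533/720


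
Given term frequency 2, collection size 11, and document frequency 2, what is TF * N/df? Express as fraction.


TF * (N/df)
= 2 * (11/2)
= 2 * 11/2
= 11

11


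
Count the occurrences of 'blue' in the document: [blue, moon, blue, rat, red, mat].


Document has 6 words
Scanning for 'blue':
Found at positions: [0, 2]
Count = 2

2


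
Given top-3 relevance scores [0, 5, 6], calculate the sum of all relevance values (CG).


Cumulative Gain = sum of relevance scores
Position 1: rel=0, running sum=0
Position 2: rel=5, running sum=5
Position 3: rel=6, running sum=11
CG = 11

11


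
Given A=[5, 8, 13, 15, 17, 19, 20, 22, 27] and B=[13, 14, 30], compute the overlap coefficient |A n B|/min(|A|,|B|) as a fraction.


A intersect B = [13]
|A intersect B| = 1
min(|A|, |B|) = min(9, 3) = 3
Overlap = 1 / 3 = 1/3

1/3


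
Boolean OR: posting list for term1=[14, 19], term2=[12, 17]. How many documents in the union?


Boolean OR: find union of posting lists
term1 docs: [14, 19]
term2 docs: [12, 17]
Union: [12, 14, 17, 19]
|union| = 4

4


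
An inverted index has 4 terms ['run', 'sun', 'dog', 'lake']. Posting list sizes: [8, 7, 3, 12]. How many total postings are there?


Summing posting list sizes:
'run': 8 postings
'sun': 7 postings
'dog': 3 postings
'lake': 12 postings
Total = 8 + 7 + 3 + 12 = 30

30


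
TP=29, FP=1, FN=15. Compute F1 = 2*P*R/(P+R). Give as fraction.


F1 = 2 * P * R / (P + R)
P = TP/(TP+FP) = 29/30 = 29/30
R = TP/(TP+FN) = 29/44 = 29/44
2 * P * R = 2 * 29/30 * 29/44 = 841/660
P + R = 29/30 + 29/44 = 1073/660
F1 = 841/660 / 1073/660 = 29/37

29/37


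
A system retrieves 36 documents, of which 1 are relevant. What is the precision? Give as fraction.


Precision = relevant_retrieved / total_retrieved
= 1 / 36
= 1 / (1 + 35)
= 1/36

1/36


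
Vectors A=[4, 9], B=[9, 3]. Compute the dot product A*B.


Dot product = sum of element-wise products
A[0]*B[0] = 4*9 = 36
A[1]*B[1] = 9*3 = 27
Sum = 36 + 27 = 63

63


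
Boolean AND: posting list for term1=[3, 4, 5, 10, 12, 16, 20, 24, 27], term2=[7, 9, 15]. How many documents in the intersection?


Boolean AND: find intersection of posting lists
term1 docs: [3, 4, 5, 10, 12, 16, 20, 24, 27]
term2 docs: [7, 9, 15]
Intersection: []
|intersection| = 0

0


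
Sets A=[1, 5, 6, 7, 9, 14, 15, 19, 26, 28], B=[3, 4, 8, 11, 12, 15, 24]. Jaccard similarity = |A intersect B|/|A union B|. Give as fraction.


A intersect B = [15]
|A intersect B| = 1
A union B = [1, 3, 4, 5, 6, 7, 8, 9, 11, 12, 14, 15, 19, 24, 26, 28]
|A union B| = 16
Jaccard = 1/16 = 1/16

1/16


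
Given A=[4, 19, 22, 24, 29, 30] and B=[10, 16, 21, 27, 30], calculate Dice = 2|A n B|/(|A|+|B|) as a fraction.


A intersect B = [30]
|A intersect B| = 1
|A| = 6, |B| = 5
Dice = 2*1 / (6+5)
= 2 / 11 = 2/11

2/11


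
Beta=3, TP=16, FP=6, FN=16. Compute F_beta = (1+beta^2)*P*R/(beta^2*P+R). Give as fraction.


P = TP/(TP+FP) = 16/22 = 8/11
R = TP/(TP+FN) = 16/32 = 1/2
beta^2 = 3^2 = 9
(1 + beta^2) = 10
Numerator = (1+beta^2)*P*R = 40/11
Denominator = beta^2*P + R = 72/11 + 1/2 = 155/22
F_beta = 16/31

16/31


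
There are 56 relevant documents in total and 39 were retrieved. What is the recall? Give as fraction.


Recall = retrieved_relevant / total_relevant
= 39 / 56
= 39 / (39 + 17)
= 39/56

39/56


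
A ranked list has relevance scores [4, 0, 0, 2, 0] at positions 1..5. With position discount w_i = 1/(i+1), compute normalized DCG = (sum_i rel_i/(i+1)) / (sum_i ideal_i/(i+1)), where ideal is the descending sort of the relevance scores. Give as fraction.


Position discount weights w_i = 1/(i+1) for i=1..5:
Weights = [1/2, 1/3, 1/4, 1/5, 1/6]
Actual relevance: [4, 0, 0, 2, 0]
DCG = 4/2 + 0/3 + 0/4 + 2/5 + 0/6 = 12/5
Ideal relevance (sorted desc): [4, 2, 0, 0, 0]
Ideal DCG = 4/2 + 2/3 + 0/4 + 0/5 + 0/6 = 8/3
nDCG = DCG / ideal_DCG = 12/5 / 8/3 = 9/10

9/10


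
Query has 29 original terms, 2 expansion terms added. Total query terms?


Original terms: 29
Expansion terms: 2
Total = 29 + 2 = 31

31


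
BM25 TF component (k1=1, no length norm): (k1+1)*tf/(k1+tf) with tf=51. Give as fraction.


BM25 TF component = (k1+1)*tf / (k1+tf)
k1 = 1, tf = 51
Numerator = (1+1)*51 = 102
Denominator = 1 + 51 = 52
= 102/52 = 51/26

51/26


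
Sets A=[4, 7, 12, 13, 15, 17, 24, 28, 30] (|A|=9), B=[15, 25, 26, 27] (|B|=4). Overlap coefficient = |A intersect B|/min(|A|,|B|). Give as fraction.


A intersect B = [15]
|A intersect B| = 1
min(|A|, |B|) = min(9, 4) = 4
Overlap = 1 / 4 = 1/4

1/4


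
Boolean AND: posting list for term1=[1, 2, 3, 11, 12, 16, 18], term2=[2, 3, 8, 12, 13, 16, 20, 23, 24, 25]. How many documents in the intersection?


Boolean AND: find intersection of posting lists
term1 docs: [1, 2, 3, 11, 12, 16, 18]
term2 docs: [2, 3, 8, 12, 13, 16, 20, 23, 24, 25]
Intersection: [2, 3, 12, 16]
|intersection| = 4

4


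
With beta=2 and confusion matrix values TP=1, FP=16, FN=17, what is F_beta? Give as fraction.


P = TP/(TP+FP) = 1/17 = 1/17
R = TP/(TP+FN) = 1/18 = 1/18
beta^2 = 2^2 = 4
(1 + beta^2) = 5
Numerator = (1+beta^2)*P*R = 5/306
Denominator = beta^2*P + R = 4/17 + 1/18 = 89/306
F_beta = 5/89

5/89


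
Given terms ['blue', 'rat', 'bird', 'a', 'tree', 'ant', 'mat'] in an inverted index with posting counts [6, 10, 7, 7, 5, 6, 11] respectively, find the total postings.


Summing posting list sizes:
'blue': 6 postings
'rat': 10 postings
'bird': 7 postings
'a': 7 postings
'tree': 5 postings
'ant': 6 postings
'mat': 11 postings
Total = 6 + 10 + 7 + 7 + 5 + 6 + 11 = 52

52


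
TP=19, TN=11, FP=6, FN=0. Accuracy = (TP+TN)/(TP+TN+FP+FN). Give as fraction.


Accuracy = (TP + TN) / (TP + TN + FP + FN)
TP + TN = 19 + 11 = 30
Total = 19 + 11 + 6 + 0 = 36
Accuracy = 30 / 36 = 5/6

5/6


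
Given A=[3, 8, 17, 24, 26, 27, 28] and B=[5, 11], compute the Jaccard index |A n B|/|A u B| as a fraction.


A intersect B = []
|A intersect B| = 0
A union B = [3, 5, 8, 11, 17, 24, 26, 27, 28]
|A union B| = 9
Jaccard = 0/9 = 0

0


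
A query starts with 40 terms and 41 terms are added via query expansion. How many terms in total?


Original terms: 40
Expansion terms: 41
Total = 40 + 41 = 81

81


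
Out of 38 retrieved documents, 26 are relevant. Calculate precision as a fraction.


Precision = relevant_retrieved / total_retrieved
= 26 / 38
= 26 / (26 + 12)
= 13/19

13/19


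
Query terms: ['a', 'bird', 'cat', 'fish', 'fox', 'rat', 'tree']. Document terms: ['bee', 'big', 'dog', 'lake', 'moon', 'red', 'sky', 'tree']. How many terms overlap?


Query terms: ['a', 'bird', 'cat', 'fish', 'fox', 'rat', 'tree']
Document terms: ['bee', 'big', 'dog', 'lake', 'moon', 'red', 'sky', 'tree']
Common terms: ['tree']
Overlap count = 1

1


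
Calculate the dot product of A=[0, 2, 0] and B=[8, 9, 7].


Dot product = sum of element-wise products
A[0]*B[0] = 0*8 = 0
A[1]*B[1] = 2*9 = 18
A[2]*B[2] = 0*7 = 0
Sum = 0 + 18 + 0 = 18

18


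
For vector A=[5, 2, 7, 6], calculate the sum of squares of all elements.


|A|^2 = sum of squared components
A[0]^2 = 5^2 = 25
A[1]^2 = 2^2 = 4
A[2]^2 = 7^2 = 49
A[3]^2 = 6^2 = 36
Sum = 25 + 4 + 49 + 36 = 114

114


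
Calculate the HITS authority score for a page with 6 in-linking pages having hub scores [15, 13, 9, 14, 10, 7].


Authority = sum of hub scores of in-linkers
In-link 1: hub score = 15
In-link 2: hub score = 13
In-link 3: hub score = 9
In-link 4: hub score = 14
In-link 5: hub score = 10
In-link 6: hub score = 7
Authority = 15 + 13 + 9 + 14 + 10 + 7 = 68

68


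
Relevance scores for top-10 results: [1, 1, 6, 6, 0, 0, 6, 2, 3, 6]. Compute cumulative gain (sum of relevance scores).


Cumulative Gain = sum of relevance scores
Position 1: rel=1, running sum=1
Position 2: rel=1, running sum=2
Position 3: rel=6, running sum=8
Position 4: rel=6, running sum=14
Position 5: rel=0, running sum=14
Position 6: rel=0, running sum=14
Position 7: rel=6, running sum=20
Position 8: rel=2, running sum=22
Position 9: rel=3, running sum=25
Position 10: rel=6, running sum=31
CG = 31

31


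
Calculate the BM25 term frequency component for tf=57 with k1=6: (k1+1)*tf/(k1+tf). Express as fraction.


BM25 TF component = (k1+1)*tf / (k1+tf)
k1 = 6, tf = 57
Numerator = (6+1)*57 = 399
Denominator = 6 + 57 = 63
= 399/63 = 19/3

19/3


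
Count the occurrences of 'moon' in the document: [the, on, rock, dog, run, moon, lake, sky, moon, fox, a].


Document has 11 words
Scanning for 'moon':
Found at positions: [5, 8]
Count = 2

2


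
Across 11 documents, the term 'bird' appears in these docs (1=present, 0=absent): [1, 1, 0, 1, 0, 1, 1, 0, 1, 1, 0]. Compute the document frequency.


Checking each document for 'bird':
Doc 1: present
Doc 2: present
Doc 3: absent
Doc 4: present
Doc 5: absent
Doc 6: present
Doc 7: present
Doc 8: absent
Doc 9: present
Doc 10: present
Doc 11: absent
df = sum of presences = 1 + 1 + 0 + 1 + 0 + 1 + 1 + 0 + 1 + 1 + 0 = 7

7


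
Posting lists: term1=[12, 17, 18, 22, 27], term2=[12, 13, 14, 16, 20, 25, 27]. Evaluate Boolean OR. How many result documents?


Boolean OR: find union of posting lists
term1 docs: [12, 17, 18, 22, 27]
term2 docs: [12, 13, 14, 16, 20, 25, 27]
Union: [12, 13, 14, 16, 17, 18, 20, 22, 25, 27]
|union| = 10

10


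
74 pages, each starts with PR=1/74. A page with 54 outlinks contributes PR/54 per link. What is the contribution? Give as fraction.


Initial PR = 1/74 = 1/74
Outlinks = 54
Contribution per link = PR / outlinks
= 1/74 / 54
= 1/3996

1/3996


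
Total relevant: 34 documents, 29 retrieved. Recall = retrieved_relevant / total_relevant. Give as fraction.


Recall = retrieved_relevant / total_relevant
= 29 / 34
= 29 / (29 + 5)
= 29/34

29/34


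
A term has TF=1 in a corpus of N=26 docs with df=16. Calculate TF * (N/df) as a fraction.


TF * (N/df)
= 1 * (26/16)
= 1 * 13/8
= 13/8

13/8


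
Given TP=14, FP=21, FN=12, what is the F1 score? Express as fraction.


F1 = 2 * P * R / (P + R)
P = TP/(TP+FP) = 14/35 = 2/5
R = TP/(TP+FN) = 14/26 = 7/13
2 * P * R = 2 * 2/5 * 7/13 = 28/65
P + R = 2/5 + 7/13 = 61/65
F1 = 28/65 / 61/65 = 28/61

28/61


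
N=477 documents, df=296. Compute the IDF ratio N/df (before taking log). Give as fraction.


IDF ratio = N / df
= 477 / 296
= 477/296

477/296


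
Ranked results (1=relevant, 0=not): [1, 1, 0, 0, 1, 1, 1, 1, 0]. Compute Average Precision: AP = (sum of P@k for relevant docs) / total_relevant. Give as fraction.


Computing P@k for each relevant position:
Position 1: relevant, P@1 = 1/1 = 1
Position 2: relevant, P@2 = 2/2 = 1
Position 3: not relevant
Position 4: not relevant
Position 5: relevant, P@5 = 3/5 = 3/5
Position 6: relevant, P@6 = 4/6 = 2/3
Position 7: relevant, P@7 = 5/7 = 5/7
Position 8: relevant, P@8 = 6/8 = 3/4
Position 9: not relevant
Sum of P@k = 1 + 1 + 3/5 + 2/3 + 5/7 + 3/4 = 1987/420
AP = 1987/420 / 6 = 1987/2520

1987/2520


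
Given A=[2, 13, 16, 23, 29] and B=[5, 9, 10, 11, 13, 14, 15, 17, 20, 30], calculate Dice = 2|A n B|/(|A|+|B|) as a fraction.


A intersect B = [13]
|A intersect B| = 1
|A| = 5, |B| = 10
Dice = 2*1 / (5+10)
= 2 / 15 = 2/15

2/15


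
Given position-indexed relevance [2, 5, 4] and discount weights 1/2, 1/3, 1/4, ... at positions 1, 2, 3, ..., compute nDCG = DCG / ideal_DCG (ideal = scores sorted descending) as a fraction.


Position discount weights w_i = 1/(i+1) for i=1..3:
Weights = [1/2, 1/3, 1/4]
Actual relevance: [2, 5, 4]
DCG = 2/2 + 5/3 + 4/4 = 11/3
Ideal relevance (sorted desc): [5, 4, 2]
Ideal DCG = 5/2 + 4/3 + 2/4 = 13/3
nDCG = DCG / ideal_DCG = 11/3 / 13/3 = 11/13

11/13


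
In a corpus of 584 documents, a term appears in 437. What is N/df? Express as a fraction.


IDF ratio = N / df
= 584 / 437
= 584/437

584/437


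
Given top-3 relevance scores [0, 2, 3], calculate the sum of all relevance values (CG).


Cumulative Gain = sum of relevance scores
Position 1: rel=0, running sum=0
Position 2: rel=2, running sum=2
Position 3: rel=3, running sum=5
CG = 5

5


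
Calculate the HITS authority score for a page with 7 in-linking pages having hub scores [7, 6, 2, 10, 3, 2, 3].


Authority = sum of hub scores of in-linkers
In-link 1: hub score = 7
In-link 2: hub score = 6
In-link 3: hub score = 2
In-link 4: hub score = 10
In-link 5: hub score = 3
In-link 6: hub score = 2
In-link 7: hub score = 3
Authority = 7 + 6 + 2 + 10 + 3 + 2 + 3 = 33

33


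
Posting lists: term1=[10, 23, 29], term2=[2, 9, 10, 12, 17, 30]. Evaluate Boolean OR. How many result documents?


Boolean OR: find union of posting lists
term1 docs: [10, 23, 29]
term2 docs: [2, 9, 10, 12, 17, 30]
Union: [2, 9, 10, 12, 17, 23, 29, 30]
|union| = 8

8


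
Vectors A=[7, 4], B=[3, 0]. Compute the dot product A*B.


Dot product = sum of element-wise products
A[0]*B[0] = 7*3 = 21
A[1]*B[1] = 4*0 = 0
Sum = 21 + 0 = 21

21


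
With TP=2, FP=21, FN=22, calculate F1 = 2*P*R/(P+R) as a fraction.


F1 = 2 * P * R / (P + R)
P = TP/(TP+FP) = 2/23 = 2/23
R = TP/(TP+FN) = 2/24 = 1/12
2 * P * R = 2 * 2/23 * 1/12 = 1/69
P + R = 2/23 + 1/12 = 47/276
F1 = 1/69 / 47/276 = 4/47

4/47


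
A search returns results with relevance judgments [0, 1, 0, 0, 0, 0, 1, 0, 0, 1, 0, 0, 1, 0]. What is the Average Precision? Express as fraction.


Computing P@k for each relevant position:
Position 1: not relevant
Position 2: relevant, P@2 = 1/2 = 1/2
Position 3: not relevant
Position 4: not relevant
Position 5: not relevant
Position 6: not relevant
Position 7: relevant, P@7 = 2/7 = 2/7
Position 8: not relevant
Position 9: not relevant
Position 10: relevant, P@10 = 3/10 = 3/10
Position 11: not relevant
Position 12: not relevant
Position 13: relevant, P@13 = 4/13 = 4/13
Position 14: not relevant
Sum of P@k = 1/2 + 2/7 + 3/10 + 4/13 = 634/455
AP = 634/455 / 4 = 317/910

317/910


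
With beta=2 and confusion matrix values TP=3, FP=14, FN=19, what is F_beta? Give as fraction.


P = TP/(TP+FP) = 3/17 = 3/17
R = TP/(TP+FN) = 3/22 = 3/22
beta^2 = 2^2 = 4
(1 + beta^2) = 5
Numerator = (1+beta^2)*P*R = 45/374
Denominator = beta^2*P + R = 12/17 + 3/22 = 315/374
F_beta = 1/7

1/7


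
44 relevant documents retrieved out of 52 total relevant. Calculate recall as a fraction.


Recall = retrieved_relevant / total_relevant
= 44 / 52
= 44 / (44 + 8)
= 11/13

11/13


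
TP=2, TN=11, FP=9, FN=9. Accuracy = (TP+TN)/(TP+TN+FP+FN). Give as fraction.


Accuracy = (TP + TN) / (TP + TN + FP + FN)
TP + TN = 2 + 11 = 13
Total = 2 + 11 + 9 + 9 = 31
Accuracy = 13 / 31 = 13/31

13/31


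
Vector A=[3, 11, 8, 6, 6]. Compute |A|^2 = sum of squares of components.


|A|^2 = sum of squared components
A[0]^2 = 3^2 = 9
A[1]^2 = 11^2 = 121
A[2]^2 = 8^2 = 64
A[3]^2 = 6^2 = 36
A[4]^2 = 6^2 = 36
Sum = 9 + 121 + 64 + 36 + 36 = 266

266


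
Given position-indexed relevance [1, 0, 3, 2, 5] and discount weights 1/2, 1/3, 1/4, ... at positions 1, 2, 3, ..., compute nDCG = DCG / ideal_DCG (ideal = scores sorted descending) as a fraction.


Position discount weights w_i = 1/(i+1) for i=1..5:
Weights = [1/2, 1/3, 1/4, 1/5, 1/6]
Actual relevance: [1, 0, 3, 2, 5]
DCG = 1/2 + 0/3 + 3/4 + 2/5 + 5/6 = 149/60
Ideal relevance (sorted desc): [5, 3, 2, 1, 0]
Ideal DCG = 5/2 + 3/3 + 2/4 + 1/5 + 0/6 = 21/5
nDCG = DCG / ideal_DCG = 149/60 / 21/5 = 149/252

149/252


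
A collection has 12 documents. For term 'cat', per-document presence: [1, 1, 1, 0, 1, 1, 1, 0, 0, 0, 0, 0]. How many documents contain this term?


Checking each document for 'cat':
Doc 1: present
Doc 2: present
Doc 3: present
Doc 4: absent
Doc 5: present
Doc 6: present
Doc 7: present
Doc 8: absent
Doc 9: absent
Doc 10: absent
Doc 11: absent
Doc 12: absent
df = sum of presences = 1 + 1 + 1 + 0 + 1 + 1 + 1 + 0 + 0 + 0 + 0 + 0 = 6

6


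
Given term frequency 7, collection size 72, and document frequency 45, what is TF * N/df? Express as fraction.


TF * (N/df)
= 7 * (72/45)
= 7 * 8/5
= 56/5

56/5


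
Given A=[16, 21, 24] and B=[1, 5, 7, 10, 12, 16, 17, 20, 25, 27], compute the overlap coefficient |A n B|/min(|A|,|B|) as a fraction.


A intersect B = [16]
|A intersect B| = 1
min(|A|, |B|) = min(3, 10) = 3
Overlap = 1 / 3 = 1/3

1/3


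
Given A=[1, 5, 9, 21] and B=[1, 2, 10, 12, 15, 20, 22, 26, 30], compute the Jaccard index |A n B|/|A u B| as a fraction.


A intersect B = [1]
|A intersect B| = 1
A union B = [1, 2, 5, 9, 10, 12, 15, 20, 21, 22, 26, 30]
|A union B| = 12
Jaccard = 1/12 = 1/12

1/12


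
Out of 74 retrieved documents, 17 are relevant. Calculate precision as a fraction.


Precision = relevant_retrieved / total_retrieved
= 17 / 74
= 17 / (17 + 57)
= 17/74

17/74


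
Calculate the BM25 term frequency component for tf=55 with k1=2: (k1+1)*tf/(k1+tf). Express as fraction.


BM25 TF component = (k1+1)*tf / (k1+tf)
k1 = 2, tf = 55
Numerator = (2+1)*55 = 165
Denominator = 2 + 55 = 57
= 165/57 = 55/19

55/19


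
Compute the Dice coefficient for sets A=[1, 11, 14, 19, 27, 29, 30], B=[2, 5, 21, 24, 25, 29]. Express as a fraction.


A intersect B = [29]
|A intersect B| = 1
|A| = 7, |B| = 6
Dice = 2*1 / (7+6)
= 2 / 13 = 2/13

2/13


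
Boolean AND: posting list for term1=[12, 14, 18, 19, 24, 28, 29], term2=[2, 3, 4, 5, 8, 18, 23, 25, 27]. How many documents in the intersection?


Boolean AND: find intersection of posting lists
term1 docs: [12, 14, 18, 19, 24, 28, 29]
term2 docs: [2, 3, 4, 5, 8, 18, 23, 25, 27]
Intersection: [18]
|intersection| = 1

1


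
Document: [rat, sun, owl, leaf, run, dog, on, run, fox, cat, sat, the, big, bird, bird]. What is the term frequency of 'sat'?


Document has 15 words
Scanning for 'sat':
Found at positions: [10]
Count = 1

1


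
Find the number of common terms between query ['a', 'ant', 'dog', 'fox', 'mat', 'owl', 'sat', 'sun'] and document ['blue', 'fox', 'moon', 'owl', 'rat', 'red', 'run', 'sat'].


Query terms: ['a', 'ant', 'dog', 'fox', 'mat', 'owl', 'sat', 'sun']
Document terms: ['blue', 'fox', 'moon', 'owl', 'rat', 'red', 'run', 'sat']
Common terms: ['fox', 'owl', 'sat']
Overlap count = 3

3


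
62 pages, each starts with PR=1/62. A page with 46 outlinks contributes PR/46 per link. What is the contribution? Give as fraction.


Initial PR = 1/62 = 1/62
Outlinks = 46
Contribution per link = PR / outlinks
= 1/62 / 46
= 1/2852

1/2852


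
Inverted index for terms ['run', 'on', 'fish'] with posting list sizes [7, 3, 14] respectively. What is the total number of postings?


Summing posting list sizes:
'run': 7 postings
'on': 3 postings
'fish': 14 postings
Total = 7 + 3 + 14 = 24

24


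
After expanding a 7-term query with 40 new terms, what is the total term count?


Original terms: 7
Expansion terms: 40
Total = 7 + 40 = 47

47


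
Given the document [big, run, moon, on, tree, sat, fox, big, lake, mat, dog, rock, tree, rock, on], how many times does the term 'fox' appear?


Document has 15 words
Scanning for 'fox':
Found at positions: [6]
Count = 1

1


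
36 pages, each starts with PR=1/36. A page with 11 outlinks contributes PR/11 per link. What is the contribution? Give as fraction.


Initial PR = 1/36 = 1/36
Outlinks = 11
Contribution per link = PR / outlinks
= 1/36 / 11
= 1/396

1/396
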